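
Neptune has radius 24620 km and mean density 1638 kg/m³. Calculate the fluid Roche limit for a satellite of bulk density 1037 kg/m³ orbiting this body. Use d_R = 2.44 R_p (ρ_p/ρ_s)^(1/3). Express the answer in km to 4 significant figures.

69960 km

d_R = 2.44 × 24620 km × (1638/1037)^(1/3)
    = 69960 km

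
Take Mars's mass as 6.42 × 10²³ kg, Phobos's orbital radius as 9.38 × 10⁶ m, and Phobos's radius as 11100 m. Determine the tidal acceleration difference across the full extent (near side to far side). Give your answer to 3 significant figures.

2.31 × 10⁻³ m/s²

Δa = 4GMr/d³
   = 4 × (6.674 × 10⁻¹¹) × (6.42 × 10²³) × (11100) / (9.38 × 10⁶)³
   = 2.31 × 10⁻³ m/s²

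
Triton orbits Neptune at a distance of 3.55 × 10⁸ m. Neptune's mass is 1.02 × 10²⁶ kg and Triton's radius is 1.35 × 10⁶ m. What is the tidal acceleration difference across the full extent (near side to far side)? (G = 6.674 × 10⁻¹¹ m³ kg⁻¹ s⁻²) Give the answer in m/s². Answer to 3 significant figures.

8.22 × 10⁻⁴ m/s²

a_tidal = 4GMr/d³
        = 4 × (6.674 × 10⁻¹¹) × (1.02 × 10²⁶) × (1.35 × 10⁶) / (3.55 × 10⁸)³
        = 8.22 × 10⁻⁴ m/s²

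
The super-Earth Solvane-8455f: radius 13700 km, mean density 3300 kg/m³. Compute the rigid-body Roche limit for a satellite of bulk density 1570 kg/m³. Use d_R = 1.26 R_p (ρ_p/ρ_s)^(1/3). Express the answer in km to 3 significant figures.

22100 km

d_R = 1.26 × 13700 km × (3300/1570)^(1/3)
    = 22100 km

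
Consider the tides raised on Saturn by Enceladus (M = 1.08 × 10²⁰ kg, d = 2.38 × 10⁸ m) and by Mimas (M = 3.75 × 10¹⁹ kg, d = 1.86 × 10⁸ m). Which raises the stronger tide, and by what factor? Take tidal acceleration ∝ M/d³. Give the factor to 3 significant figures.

Enceladus, by a factor of ≈ 1.37

The tide-raising term goes as M/d³ (the gradient of a 1/d² field).
Enceladus: (1.08 × 10²⁰) / (2.38 × 10⁸)³ = 8.011 × 10⁻⁶
Mimas: (3.75 × 10¹⁹) / (1.86 × 10⁸)³ = 5.828 × 10⁻⁶
Ratio (larger/smaller) = 1.37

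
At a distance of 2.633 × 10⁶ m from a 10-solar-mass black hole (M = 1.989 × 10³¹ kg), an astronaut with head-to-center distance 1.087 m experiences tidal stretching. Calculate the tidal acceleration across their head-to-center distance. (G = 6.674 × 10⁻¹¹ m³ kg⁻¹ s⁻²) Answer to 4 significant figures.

1.581 × 10² m/s²

Δa = 2GMr/d³
   = 2 × (6.674 × 10⁻¹¹) × (1.989 × 10³¹) × (1.087) / (2.633 × 10⁶)³
   = 1.581 × 10² m/s²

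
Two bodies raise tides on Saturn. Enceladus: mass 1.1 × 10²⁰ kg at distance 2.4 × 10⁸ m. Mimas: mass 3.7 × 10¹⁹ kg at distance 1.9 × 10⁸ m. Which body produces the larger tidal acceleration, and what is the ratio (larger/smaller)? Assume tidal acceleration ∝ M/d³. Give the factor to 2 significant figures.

The tide-raising term goes as M/d³ (the gradient of a 1/d² field).
Enceladus: (1.1 × 10²⁰) / (2.4 × 10⁸)³ = 7.957 × 10⁻⁶
Mimas: (3.7 × 10¹⁹) / (1.9 × 10⁸)³ = 5.394 × 10⁻⁶
Ratio (larger/smaller) = 1.5

Enceladus, by a factor of ≈ 1.5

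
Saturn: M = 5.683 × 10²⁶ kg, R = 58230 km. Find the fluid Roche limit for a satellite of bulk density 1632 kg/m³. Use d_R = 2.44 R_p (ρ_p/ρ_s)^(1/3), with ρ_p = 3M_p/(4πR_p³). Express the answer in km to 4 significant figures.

1.065 × 10⁵ km

ρ_p = 3M_p/(4πR_p³) = 3 × (5.683 × 10²⁶) / (4π × (5.823 × 10⁷ m)³) = 687.1 kg/m³
d_R = 2.44 × 58230 km × (687.1/1632)^(1/3)
    = 1.065 × 10⁵ km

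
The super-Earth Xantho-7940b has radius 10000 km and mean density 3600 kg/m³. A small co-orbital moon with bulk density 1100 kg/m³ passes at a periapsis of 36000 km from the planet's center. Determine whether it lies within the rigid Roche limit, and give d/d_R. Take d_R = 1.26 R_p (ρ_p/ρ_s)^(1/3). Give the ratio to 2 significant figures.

outside; d/d_R ≈ 1.9

d_R = 1.26 × (10000 km) × (3600/1100)^(1/3) = 18710 km
d/d_R = (36000) / (18710) = 1.9
Since d/d_R > 1, the body is outside the Roche limit.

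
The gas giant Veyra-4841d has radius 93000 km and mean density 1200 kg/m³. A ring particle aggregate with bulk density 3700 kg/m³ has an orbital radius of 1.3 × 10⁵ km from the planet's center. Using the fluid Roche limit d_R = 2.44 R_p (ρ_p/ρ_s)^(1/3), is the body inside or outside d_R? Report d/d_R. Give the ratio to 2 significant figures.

inside; d/d_R ≈ 0.83

d_R = 2.44 × (93000 km) × (1200/3700)^(1/3) = 1.559 × 10⁵ km
d/d_R = (1.3 × 10⁵) / (1.559 × 10⁵) = 0.83
Since d/d_R < 1, the body is inside the Roche limit.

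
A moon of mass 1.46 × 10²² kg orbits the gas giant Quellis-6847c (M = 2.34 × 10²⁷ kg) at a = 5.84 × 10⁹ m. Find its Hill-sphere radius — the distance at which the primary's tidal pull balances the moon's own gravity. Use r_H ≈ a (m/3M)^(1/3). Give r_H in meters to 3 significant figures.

7.45 × 10⁷ m

r_H ≈ a (m/3M)^(1/3)
    = (5.84 × 10⁹) × (1.46 × 10²² / (3 × 2.34 × 10²⁷))^(1/3)
    = 7.45 × 10⁷ m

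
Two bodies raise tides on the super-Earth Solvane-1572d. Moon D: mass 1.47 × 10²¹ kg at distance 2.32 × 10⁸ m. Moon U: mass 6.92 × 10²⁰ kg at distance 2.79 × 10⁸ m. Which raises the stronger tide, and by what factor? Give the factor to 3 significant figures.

Moon D, by a factor of ≈ 3.69

Tidal stretch scales as M/d³; compute that for each body.
Moon D: (1.47 × 10²¹) / (2.32 × 10⁸)³ = 1.177 × 10⁻⁴
Moon U: (6.92 × 10²⁰) / (2.79 × 10⁸)³ = 3.186 × 10⁻⁵
Ratio (larger/smaller) = 3.69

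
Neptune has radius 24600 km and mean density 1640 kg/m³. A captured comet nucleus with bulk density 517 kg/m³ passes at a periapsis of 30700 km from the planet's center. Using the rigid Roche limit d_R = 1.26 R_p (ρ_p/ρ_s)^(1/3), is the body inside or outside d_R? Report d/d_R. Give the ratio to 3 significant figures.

inside; d/d_R ≈ 0.674

d_R = 1.26 × (24600 km) × (1640/517)^(1/3) = 45540 km
d/d_R = (30700) / (45540) = 0.674
Since d/d_R < 1, the body is inside the Roche limit.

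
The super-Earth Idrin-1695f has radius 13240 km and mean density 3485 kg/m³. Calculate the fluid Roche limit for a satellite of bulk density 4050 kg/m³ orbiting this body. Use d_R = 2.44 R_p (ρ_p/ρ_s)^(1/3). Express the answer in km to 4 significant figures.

d_R = 2.44 × 13240 km × (3485/4050)^(1/3)
    = 30730 km

30730 km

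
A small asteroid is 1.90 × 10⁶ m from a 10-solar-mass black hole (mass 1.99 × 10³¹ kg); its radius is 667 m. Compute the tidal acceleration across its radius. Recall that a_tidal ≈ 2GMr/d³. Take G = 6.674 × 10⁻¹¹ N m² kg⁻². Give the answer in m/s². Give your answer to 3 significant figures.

Δa = 2GMr/d³
   = 2 × (6.674 × 10⁻¹¹) × (1.99 × 10³¹) × (667) / (1.90 × 10⁶)³
   = 2.58 × 10⁵ m/s²

2.58 × 10⁵ m/s²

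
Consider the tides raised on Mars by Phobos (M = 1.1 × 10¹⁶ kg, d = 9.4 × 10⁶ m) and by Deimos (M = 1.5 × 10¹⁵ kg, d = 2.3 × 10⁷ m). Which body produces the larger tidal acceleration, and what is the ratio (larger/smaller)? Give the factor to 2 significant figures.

Tidal acceleration ∝ M/d³, so compare M/d³ for each.
Phobos: (1.1 × 10¹⁶) / (9.4 × 10⁶)³ = 1.324 × 10⁻⁵
Deimos: (1.5 × 10¹⁵) / (2.3 × 10⁷)³ = 1.233 × 10⁻⁷
Ratio (larger/smaller) = 110

Phobos, by a factor of ≈ 110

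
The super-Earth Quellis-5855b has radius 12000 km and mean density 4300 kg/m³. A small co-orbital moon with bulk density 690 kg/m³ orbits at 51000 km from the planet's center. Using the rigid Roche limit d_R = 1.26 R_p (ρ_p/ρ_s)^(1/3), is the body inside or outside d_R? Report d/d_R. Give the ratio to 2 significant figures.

d_R = 1.26 × (12000 km) × (4300/690)^(1/3) = 27820 km
d/d_R = (51000) / (27820) = 1.8
Since d/d_R > 1, the body is outside the Roche limit.

outside; d/d_R ≈ 1.8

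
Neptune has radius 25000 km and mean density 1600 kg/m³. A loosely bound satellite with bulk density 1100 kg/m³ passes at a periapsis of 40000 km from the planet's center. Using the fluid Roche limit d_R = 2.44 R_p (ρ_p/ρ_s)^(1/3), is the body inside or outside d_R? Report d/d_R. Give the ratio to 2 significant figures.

inside; d/d_R ≈ 0.58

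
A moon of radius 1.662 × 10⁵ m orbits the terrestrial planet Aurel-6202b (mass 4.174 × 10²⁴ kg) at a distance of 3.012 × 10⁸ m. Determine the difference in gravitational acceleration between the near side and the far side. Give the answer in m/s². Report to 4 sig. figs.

6.777 × 10⁻⁶ m/s²

a_tidal = 4GMr/d³
        = 4 × (6.674 × 10⁻¹¹) × (4.174 × 10²⁴) × (1.662 × 10⁵) / (3.012 × 10⁸)³
        = 6.777 × 10⁻⁶ m/s²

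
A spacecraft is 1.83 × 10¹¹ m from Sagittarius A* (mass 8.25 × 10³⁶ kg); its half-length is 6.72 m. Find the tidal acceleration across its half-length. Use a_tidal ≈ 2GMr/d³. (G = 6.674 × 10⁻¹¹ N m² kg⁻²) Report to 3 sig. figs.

a_tidal = 2GMr/d³
        = 2 × (6.674 × 10⁻¹¹) × (8.25 × 10³⁶) × (6.72) / (1.83 × 10¹¹)³
        = 1.21 × 10⁻⁶ m/s²

1.21 × 10⁻⁶ m/s²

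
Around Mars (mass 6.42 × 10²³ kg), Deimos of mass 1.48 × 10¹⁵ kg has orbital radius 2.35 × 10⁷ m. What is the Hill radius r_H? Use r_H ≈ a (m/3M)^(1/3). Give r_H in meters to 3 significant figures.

r_H ≈ a (m/3M)^(1/3)
    = (2.35 × 10⁷) × (1.48 × 10¹⁵ / (3 × 6.42 × 10²³))^(1/3)
    = 2.15 × 10⁴ m

2.15 × 10⁴ m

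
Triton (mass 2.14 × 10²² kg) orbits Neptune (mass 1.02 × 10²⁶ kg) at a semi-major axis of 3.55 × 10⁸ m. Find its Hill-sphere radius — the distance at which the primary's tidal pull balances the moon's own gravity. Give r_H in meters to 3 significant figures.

1.46 × 10⁷ m

r_H ≈ a (m/3M)^(1/3)
    = (3.55 × 10⁸) × (2.14 × 10²² / (3 × 1.02 × 10²⁶))^(1/3)
    = 1.46 × 10⁷ m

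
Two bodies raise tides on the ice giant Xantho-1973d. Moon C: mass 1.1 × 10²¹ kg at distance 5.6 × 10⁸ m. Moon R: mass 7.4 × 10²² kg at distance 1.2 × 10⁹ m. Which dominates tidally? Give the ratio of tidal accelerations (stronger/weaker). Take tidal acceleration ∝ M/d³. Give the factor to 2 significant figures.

Moon R, by a factor of ≈ 6.8

Compare M/d³ for the two perturbers:
Moon C: (1.1 × 10²¹) / (5.6 × 10⁸)³ = 6.264 × 10⁻⁶
Moon R: (7.4 × 10²²) / (1.2 × 10⁹)³ = 4.282 × 10⁻⁵
Ratio (larger/smaller) = 6.8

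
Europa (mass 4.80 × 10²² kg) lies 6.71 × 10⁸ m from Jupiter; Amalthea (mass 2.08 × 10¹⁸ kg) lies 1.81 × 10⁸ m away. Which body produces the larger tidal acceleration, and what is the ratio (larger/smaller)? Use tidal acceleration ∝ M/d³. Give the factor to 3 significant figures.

Europa, by a factor of ≈ 453

The tide-raising term goes as M/d³ (the gradient of a 1/d² field).
Europa: (4.80 × 10²²) / (6.71 × 10⁸)³ = 1.589 × 10⁻⁴
Amalthea: (2.08 × 10¹⁸) / (1.81 × 10⁸)³ = 3.508 × 10⁻⁷
Ratio (larger/smaller) = 453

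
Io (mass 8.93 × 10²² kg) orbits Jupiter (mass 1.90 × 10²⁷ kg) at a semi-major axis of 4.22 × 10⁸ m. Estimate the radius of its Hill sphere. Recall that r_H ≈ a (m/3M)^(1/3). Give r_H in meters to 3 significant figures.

1.06 × 10⁷ m

r_H ≈ a (m/3M)^(1/3)
    = (4.22 × 10⁸) × (8.93 × 10²² / (3 × 1.90 × 10²⁷))^(1/3)
    = 1.06 × 10⁷ m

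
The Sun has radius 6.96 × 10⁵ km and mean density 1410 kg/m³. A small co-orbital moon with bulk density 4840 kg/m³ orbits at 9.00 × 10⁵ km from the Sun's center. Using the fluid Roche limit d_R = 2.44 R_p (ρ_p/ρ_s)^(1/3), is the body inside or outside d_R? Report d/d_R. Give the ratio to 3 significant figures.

inside; d/d_R ≈ 0.799

d_R = 2.44 × (6.96 × 10⁵ km) × (1410/4840)^(1/3) = 1.126 × 10⁶ km
d/d_R = (9.00 × 10⁵) / (1.126 × 10⁶) = 0.799
Since d/d_R < 1, the body is inside the Roche limit.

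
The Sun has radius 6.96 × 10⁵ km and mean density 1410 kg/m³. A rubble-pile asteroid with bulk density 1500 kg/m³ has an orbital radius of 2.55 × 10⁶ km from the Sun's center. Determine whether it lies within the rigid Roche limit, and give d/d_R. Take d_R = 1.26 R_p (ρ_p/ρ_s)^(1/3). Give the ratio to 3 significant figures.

d_R = 1.26 × (6.96 × 10⁵ km) × (1410/1500)^(1/3) = 8.591 × 10⁵ km
d/d_R = (2.55 × 10⁶) / (8.591 × 10⁵) = 2.97
Since d/d_R > 1, the body is outside the Roche limit.

outside; d/d_R ≈ 2.97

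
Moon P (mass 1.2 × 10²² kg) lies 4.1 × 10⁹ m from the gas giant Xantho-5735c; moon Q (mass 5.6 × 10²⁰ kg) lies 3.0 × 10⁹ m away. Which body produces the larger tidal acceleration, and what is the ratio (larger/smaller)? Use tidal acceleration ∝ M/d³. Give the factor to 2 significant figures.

Moon P, by a factor of ≈ 8.4

Compare M/d³ for the two perturbers:
Moon P: (1.2 × 10²²) / (4.1 × 10⁹)³ = 1.741 × 10⁻⁷
Moon Q: (5.6 × 10²⁰) / (3.0 × 10⁹)³ = 2.074 × 10⁻⁸
Ratio (larger/smaller) = 8.4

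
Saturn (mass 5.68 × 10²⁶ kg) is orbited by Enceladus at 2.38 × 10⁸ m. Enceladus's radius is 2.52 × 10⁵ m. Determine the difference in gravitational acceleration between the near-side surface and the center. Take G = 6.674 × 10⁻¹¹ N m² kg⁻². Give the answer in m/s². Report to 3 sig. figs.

Δg = 2GMr/d³
   = 2 × (6.674 × 10⁻¹¹) × (5.68 × 10²⁶) × (2.52 × 10⁵) / (2.38 × 10⁸)³
   = 1.42 × 10⁻³ m/s²

1.42 × 10⁻³ m/s²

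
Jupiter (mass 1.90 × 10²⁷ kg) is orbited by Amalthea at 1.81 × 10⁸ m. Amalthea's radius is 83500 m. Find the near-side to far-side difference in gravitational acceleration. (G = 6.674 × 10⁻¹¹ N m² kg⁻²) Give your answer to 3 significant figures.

7.14 × 10⁻³ m/s²

Δa = 4GMr/d³
   = 4 × (6.674 × 10⁻¹¹) × (1.90 × 10²⁷) × (83500) / (1.81 × 10⁸)³
   = 7.14 × 10⁻³ m/s²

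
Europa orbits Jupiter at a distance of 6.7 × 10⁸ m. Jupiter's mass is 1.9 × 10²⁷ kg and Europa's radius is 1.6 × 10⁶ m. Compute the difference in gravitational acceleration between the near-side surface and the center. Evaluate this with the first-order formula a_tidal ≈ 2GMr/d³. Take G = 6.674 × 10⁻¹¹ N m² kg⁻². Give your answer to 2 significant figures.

1.3 × 10⁻³ m/s²

Since r ≪ d, expand the inverse-square field across one radius to get the leading 2GMr/d³ term.
a_tidal = 2GMr/d³
        = 2 × (6.674 × 10⁻¹¹) × (1.9 × 10²⁷) × (1.6 × 10⁶) / (6.7 × 10⁸)³
        = 1.3 × 10⁻³ m/s²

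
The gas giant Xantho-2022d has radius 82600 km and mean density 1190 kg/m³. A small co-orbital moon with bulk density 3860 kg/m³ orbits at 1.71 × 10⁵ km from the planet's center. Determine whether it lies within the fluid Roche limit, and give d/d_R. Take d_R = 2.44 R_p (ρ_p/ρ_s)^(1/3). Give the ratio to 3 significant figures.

outside; d/d_R ≈ 1.26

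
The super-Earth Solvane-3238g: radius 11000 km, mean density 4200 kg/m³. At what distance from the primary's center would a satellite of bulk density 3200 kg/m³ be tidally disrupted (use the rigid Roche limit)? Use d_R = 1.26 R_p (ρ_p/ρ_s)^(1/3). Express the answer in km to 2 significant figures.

d_R = 1.26 × 11000 km × (4200/3200)^(1/3)
    = 15000 km

15000 km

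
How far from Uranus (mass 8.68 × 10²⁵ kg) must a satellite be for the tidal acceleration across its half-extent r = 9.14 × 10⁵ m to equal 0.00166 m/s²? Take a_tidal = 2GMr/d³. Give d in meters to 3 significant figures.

1.85 × 10⁸ m

2GMr/d³ = a_tidal  ⇒  d = (2GMr / a_tidal)^(1/3)
d = (2 × 6.674×10⁻¹¹ × (8.68 × 10²⁵) × (9.14 × 10⁵) / (0.00166))^(1/3)
  = 1.85 × 10⁸ m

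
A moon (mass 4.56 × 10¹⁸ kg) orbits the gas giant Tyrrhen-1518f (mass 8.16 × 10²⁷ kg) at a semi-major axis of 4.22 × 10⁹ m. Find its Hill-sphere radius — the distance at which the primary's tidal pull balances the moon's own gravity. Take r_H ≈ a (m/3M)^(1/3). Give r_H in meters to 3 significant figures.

2.41 × 10⁶ m

r_H ≈ a (m/3M)^(1/3)
    = (4.22 × 10⁹) × (4.56 × 10¹⁸ / (3 × 8.16 × 10²⁷))^(1/3)
    = 2.41 × 10⁶ m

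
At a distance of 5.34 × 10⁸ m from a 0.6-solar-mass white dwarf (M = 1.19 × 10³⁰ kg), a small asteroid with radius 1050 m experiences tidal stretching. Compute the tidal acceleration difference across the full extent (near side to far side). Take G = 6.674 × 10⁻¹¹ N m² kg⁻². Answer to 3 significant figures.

Δg = 4GMr/d³
   = 4 × (6.674 × 10⁻¹¹) × (1.19 × 10³⁰) × (1050) / (5.34 × 10⁸)³
   = 2.19 × 10⁻³ m/s²

2.19 × 10⁻³ m/s²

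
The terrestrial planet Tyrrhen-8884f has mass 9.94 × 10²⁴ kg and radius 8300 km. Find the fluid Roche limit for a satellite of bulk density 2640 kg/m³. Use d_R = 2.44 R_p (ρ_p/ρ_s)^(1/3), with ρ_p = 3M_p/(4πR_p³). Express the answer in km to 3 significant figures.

23500 km

ρ_p = 3M_p/(4πR_p³) = 3 × (9.94 × 10²⁴) / (4π × (8.30 × 10⁶ m)³) = 4150 kg/m³
d_R = 2.44 × 8300 km × (4150/2640)^(1/3)
    = 23500 km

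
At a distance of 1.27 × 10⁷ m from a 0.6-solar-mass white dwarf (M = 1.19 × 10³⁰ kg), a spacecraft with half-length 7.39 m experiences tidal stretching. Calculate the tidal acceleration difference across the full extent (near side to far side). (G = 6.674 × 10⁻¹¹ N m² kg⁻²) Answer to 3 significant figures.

1.15 m/s²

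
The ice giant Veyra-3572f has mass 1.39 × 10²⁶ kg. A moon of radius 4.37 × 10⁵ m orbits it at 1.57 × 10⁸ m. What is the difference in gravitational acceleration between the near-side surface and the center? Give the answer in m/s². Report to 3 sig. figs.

2.10 × 10⁻³ m/s²

Since r ≪ d, expand the inverse-square field across one radius to get the leading 2GMr/d³ term.
Δg = 2GMr/d³
   = 2 × (6.674 × 10⁻¹¹) × (1.39 × 10²⁶) × (4.37 × 10⁵) / (1.57 × 10⁸)³
   = 2.10 × 10⁻³ m/s²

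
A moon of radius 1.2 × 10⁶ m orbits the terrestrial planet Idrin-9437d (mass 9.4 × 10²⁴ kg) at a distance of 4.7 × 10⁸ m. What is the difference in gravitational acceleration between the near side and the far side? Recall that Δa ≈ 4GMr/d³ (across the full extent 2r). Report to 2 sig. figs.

Δa = 4GMr/d³
   = 4 × (6.674 × 10⁻¹¹) × (9.4 × 10²⁴) × (1.2 × 10⁶) / (4.7 × 10⁸)³
   = 2.9 × 10⁻⁵ m/s²

2.9 × 10⁻⁵ m/s²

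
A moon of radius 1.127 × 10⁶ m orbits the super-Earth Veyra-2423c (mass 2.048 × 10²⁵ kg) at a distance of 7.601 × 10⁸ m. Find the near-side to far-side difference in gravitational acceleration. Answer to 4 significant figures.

a_tidal = 4GMr/d³
        = 4 × (6.674 × 10⁻¹¹) × (2.048 × 10²⁵) × (1.127 × 10⁶) / (7.601 × 10⁸)³
        = 1.403 × 10⁻⁵ m/s²

1.403 × 10⁻⁵ m/s²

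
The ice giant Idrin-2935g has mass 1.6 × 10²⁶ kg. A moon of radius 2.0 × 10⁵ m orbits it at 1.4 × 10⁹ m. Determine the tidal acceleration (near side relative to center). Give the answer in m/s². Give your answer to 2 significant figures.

1.6 × 10⁻⁶ m/s²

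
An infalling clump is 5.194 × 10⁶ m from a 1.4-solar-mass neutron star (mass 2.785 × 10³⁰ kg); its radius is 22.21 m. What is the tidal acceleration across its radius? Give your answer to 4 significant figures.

Δa = 2GMr/d³
   = 2 × (6.674 × 10⁻¹¹) × (2.785 × 10³⁰) × (22.21) / (5.194 × 10⁶)³
   = 5.892 × 10¹ m/s²

5.892 × 10¹ m/s²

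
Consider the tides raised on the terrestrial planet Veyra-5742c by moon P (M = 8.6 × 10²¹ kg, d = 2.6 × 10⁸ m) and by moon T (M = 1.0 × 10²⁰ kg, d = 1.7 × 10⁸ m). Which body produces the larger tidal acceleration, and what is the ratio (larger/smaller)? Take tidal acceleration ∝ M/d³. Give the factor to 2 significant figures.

Moon P, by a factor of ≈ 24

Compare M/d³ for the two perturbers:
Moon P: (8.6 × 10²¹) / (2.6 × 10⁸)³ = 4.893 × 10⁻⁴
Moon T: (1.0 × 10²⁰) / (1.7 × 10⁸)³ = 2.035 × 10⁻⁵
Ratio (larger/smaller) = 24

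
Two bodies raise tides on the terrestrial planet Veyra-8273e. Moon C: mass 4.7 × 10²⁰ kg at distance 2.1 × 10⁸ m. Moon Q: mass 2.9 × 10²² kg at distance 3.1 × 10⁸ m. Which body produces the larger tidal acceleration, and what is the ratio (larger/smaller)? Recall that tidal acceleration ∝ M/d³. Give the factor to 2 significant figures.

Tidal acceleration ∝ M/d³, so compare M/d³ for each.
Moon C: (4.7 × 10²⁰) / (2.1 × 10⁸)³ = 5.075 × 10⁻⁵
Moon Q: (2.9 × 10²²) / (3.1 × 10⁸)³ = 9.734 × 10⁻⁴
Ratio (larger/smaller) = 19

Moon Q, by a factor of ≈ 19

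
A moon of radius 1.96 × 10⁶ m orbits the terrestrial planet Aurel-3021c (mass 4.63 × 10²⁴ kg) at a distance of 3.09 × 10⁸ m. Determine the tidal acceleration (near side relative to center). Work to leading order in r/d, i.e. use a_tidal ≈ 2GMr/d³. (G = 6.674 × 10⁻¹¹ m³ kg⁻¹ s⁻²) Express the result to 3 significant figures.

a_tidal = 2GMr/d³
        = 2 × (6.674 × 10⁻¹¹) × (4.63 × 10²⁴) × (1.96 × 10⁶) / (3.09 × 10⁸)³
        = 4.11 × 10⁻⁵ m/s²

4.11 × 10⁻⁵ m/s²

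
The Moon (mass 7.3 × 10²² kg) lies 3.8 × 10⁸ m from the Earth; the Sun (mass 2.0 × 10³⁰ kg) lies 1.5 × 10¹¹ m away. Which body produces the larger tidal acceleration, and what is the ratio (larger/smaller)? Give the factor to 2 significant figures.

Compare M/d³ for the two perturbers:
The Moon: (7.3 × 10²²) / (3.8 × 10⁸)³ = 1.330 × 10⁻³
The Sun: (2.0 × 10³⁰) / (1.5 × 10¹¹)³ = 5.926 × 10⁻⁴
Ratio (larger/smaller) = 2.2

The Moon, by a factor of ≈ 2.2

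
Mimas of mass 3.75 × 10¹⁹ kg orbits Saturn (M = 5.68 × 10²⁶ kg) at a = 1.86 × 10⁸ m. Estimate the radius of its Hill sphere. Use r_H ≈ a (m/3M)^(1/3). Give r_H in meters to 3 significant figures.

r_H ≈ a (m/3M)^(1/3)
    = (1.86 × 10⁸) × (3.75 × 10¹⁹ / (3 × 5.68 × 10²⁶))^(1/3)
    = 5.21 × 10⁵ m

5.21 × 10⁵ m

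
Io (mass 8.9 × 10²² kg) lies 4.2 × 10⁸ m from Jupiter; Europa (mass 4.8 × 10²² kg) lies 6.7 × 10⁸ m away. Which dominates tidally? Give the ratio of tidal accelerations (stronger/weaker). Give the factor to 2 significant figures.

Io, by a factor of ≈ 7.5

The tide-raising term goes as M/d³ (the gradient of a 1/d² field).
Io: (8.9 × 10²²) / (4.2 × 10⁸)³ = 1.201 × 10⁻³
Europa: (4.8 × 10²²) / (6.7 × 10⁸)³ = 1.596 × 10⁻⁴
Ratio (larger/smaller) = 7.5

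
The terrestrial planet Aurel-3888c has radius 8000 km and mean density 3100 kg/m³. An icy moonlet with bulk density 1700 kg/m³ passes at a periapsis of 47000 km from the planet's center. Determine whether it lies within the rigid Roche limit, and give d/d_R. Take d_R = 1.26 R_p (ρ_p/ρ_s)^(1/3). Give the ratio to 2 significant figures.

outside; d/d_R ≈ 3.8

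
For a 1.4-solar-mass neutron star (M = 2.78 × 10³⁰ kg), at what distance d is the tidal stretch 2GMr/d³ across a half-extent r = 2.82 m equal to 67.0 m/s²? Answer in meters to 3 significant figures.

2.50 × 10⁶ m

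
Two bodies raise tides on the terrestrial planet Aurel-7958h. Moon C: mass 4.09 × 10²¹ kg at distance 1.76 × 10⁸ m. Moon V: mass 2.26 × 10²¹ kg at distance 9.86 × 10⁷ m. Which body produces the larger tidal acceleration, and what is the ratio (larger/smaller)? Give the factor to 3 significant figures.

Compare M/d³ for the two perturbers:
Moon C: (4.09 × 10²¹) / (1.76 × 10⁸)³ = 7.502 × 10⁻⁴
Moon V: (2.26 × 10²¹) / (9.86 × 10⁷)³ = 2.358 × 10⁻³
Ratio (larger/smaller) = 3.14

Moon V, by a factor of ≈ 3.14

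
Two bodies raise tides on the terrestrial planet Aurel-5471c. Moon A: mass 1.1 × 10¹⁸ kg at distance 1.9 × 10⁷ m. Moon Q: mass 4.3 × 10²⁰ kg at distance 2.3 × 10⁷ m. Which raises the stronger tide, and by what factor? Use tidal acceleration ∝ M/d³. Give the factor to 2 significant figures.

The tide-raising term goes as M/d³ (the gradient of a 1/d² field).
Moon A: (1.1 × 10¹⁸) / (1.9 × 10⁷)³ = 1.604 × 10⁻⁴
Moon Q: (4.3 × 10²⁰) / (2.3 × 10⁷)³ = 3.534 × 10⁻²
Ratio (larger/smaller) = 220

Moon Q, by a factor of ≈ 220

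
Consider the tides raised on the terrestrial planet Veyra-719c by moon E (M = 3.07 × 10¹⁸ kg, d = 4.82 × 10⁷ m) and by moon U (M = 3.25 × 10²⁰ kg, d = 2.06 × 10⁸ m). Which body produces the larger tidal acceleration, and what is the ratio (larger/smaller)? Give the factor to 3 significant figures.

Moon U, by a factor of ≈ 1.36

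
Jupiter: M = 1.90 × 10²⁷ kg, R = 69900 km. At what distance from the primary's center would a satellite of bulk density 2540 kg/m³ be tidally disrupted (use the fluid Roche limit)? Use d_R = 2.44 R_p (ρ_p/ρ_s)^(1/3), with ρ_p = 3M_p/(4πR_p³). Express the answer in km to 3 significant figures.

ρ_p = 3M_p/(4πR_p³) = 3 × (1.90 × 10²⁷) / (4π × (6.99 × 10⁷ m)³) = 1330 kg/m³
d_R = 2.44 × 69900 km × (1330/2540)^(1/3)
    = 1.37 × 10⁵ km

1.37 × 10⁵ km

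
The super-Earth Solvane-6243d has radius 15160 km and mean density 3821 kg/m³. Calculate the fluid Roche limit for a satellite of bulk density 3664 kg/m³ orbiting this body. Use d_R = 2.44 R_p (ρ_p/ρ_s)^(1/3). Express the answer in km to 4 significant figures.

d_R = 2.44 × 15160 km × (3821/3664)^(1/3)
    = 37510 km

37510 km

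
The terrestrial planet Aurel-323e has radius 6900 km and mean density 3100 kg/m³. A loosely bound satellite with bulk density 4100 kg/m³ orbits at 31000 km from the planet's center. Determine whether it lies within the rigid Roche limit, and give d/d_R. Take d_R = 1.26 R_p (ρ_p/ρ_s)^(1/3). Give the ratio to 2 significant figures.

d_R = 1.26 × (6900 km) × (3100/4100)^(1/3) = 7920 km
d/d_R = (31000) / (7920) = 3.9
Since d/d_R > 1, the body is outside the Roche limit.

outside; d/d_R ≈ 3.9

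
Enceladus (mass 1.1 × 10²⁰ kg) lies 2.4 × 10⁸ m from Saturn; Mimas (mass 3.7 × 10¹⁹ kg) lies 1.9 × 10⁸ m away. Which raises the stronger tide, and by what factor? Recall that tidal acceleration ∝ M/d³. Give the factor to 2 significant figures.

Enceladus, by a factor of ≈ 1.5

Compare M/d³ for the two perturbers:
Enceladus: (1.1 × 10²⁰) / (2.4 × 10⁸)³ = 7.957 × 10⁻⁶
Mimas: (3.7 × 10¹⁹) / (1.9 × 10⁸)³ = 5.394 × 10⁻⁶
Ratio (larger/smaller) = 1.5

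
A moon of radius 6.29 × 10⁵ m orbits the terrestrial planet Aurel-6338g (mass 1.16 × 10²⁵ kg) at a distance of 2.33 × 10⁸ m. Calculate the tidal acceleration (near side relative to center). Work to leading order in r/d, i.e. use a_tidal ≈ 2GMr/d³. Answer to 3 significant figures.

7.70 × 10⁻⁵ m/s²

Δa = 2GMr/d³
   = 2 × (6.674 × 10⁻¹¹) × (1.16 × 10²⁵) × (6.29 × 10⁵) / (2.33 × 10⁸)³
   = 7.70 × 10⁻⁵ m/s²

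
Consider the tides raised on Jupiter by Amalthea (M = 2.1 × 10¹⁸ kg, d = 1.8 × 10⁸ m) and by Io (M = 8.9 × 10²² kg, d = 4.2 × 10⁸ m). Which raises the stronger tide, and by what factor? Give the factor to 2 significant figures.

Io, by a factor of ≈ 3300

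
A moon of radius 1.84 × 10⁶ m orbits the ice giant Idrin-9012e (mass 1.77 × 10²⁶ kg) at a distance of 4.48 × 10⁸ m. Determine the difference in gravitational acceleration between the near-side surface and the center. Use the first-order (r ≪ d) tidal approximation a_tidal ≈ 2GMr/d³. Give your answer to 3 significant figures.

4.83 × 10⁻⁴ m/s²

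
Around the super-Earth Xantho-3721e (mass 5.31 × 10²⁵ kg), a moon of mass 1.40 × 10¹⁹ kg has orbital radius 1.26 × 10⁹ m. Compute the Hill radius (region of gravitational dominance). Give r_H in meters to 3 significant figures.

5.60 × 10⁶ m

r_H ≈ a (m/3M)^(1/3)
    = (1.26 × 10⁹) × (1.40 × 10¹⁹ / (3 × 5.31 × 10²⁵))^(1/3)
    = 5.60 × 10⁶ m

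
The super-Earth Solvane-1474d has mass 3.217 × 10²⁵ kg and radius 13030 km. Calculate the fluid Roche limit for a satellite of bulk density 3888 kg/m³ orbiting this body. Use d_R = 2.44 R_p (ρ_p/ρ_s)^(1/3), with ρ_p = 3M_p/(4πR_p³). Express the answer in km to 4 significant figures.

30620 km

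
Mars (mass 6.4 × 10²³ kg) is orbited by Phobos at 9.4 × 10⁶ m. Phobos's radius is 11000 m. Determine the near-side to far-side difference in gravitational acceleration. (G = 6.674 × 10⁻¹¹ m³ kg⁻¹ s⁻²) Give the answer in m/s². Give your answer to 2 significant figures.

2.3 × 10⁻³ m/s²

Δa = 4GMr/d³
   = 4 × (6.674 × 10⁻¹¹) × (6.4 × 10²³) × (11000) / (9.4 × 10⁶)³
   = 2.3 × 10⁻³ m/s²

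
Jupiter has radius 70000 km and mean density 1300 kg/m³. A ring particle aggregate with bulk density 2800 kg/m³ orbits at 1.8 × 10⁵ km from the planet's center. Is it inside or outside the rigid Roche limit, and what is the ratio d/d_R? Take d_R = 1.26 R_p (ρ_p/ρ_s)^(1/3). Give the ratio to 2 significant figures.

d_R = 1.26 × (70000 km) × (1300/2800)^(1/3) = 68300 km
d/d_R = (1.8 × 10⁵) / (68300) = 2.6
Since d/d_R > 1, the body is outside the Roche limit.

outside; d/d_R ≈ 2.6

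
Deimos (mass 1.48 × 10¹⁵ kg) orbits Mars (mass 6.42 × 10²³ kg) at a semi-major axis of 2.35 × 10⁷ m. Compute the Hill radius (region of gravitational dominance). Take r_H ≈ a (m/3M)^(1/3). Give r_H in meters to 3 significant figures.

2.15 × 10⁴ m

r_H ≈ a (m/3M)^(1/3)
    = (2.35 × 10⁷) × (1.48 × 10¹⁵ / (3 × 6.42 × 10²³))^(1/3)
    = 2.15 × 10⁴ m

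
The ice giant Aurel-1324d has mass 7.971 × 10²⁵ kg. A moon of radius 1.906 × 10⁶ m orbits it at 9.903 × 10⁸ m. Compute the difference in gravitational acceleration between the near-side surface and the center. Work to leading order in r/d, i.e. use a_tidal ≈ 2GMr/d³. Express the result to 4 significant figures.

2.088 × 10⁻⁵ m/s²

Δg = 2GMr/d³
   = 2 × (6.674 × 10⁻¹¹) × (7.971 × 10²⁵) × (1.906 × 10⁶) / (9.903 × 10⁸)³
   = 2.088 × 10⁻⁵ m/s²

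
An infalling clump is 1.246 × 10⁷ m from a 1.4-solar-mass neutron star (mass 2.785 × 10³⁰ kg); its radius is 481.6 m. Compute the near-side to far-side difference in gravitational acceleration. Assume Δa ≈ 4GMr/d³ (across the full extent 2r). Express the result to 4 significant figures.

1.851 × 10² m/s²

Near-to-far spans 2r, so the tidal difference is twice the near-to-center value: 4GMr/d³.
Δg = 4GMr/d³
   = 4 × (6.674 × 10⁻¹¹) × (2.785 × 10³⁰) × (481.6) / (1.246 × 10⁷)³
   = 1.851 × 10² m/s²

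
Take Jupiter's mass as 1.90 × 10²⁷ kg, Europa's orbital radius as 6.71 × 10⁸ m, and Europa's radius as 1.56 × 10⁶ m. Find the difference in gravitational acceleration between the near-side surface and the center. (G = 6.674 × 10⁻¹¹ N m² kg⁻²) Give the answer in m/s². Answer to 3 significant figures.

Differencing GM/(d−r)² and GM/d² to first order in r/d gives 2GMr/d³.
Δa = 2GMr/d³
   = 2 × (6.674 × 10⁻¹¹) × (1.90 × 10²⁷) × (1.56 × 10⁶) / (6.71 × 10⁸)³
   = 1.31 × 10⁻³ m/s²

1.31 × 10⁻³ m/s²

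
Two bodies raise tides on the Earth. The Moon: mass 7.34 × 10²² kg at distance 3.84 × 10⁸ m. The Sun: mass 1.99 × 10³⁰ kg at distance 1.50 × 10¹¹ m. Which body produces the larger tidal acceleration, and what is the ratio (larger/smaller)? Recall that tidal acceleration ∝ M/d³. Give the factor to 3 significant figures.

The Moon, by a factor of ≈ 2.20

Tidal stretch scales as M/d³; compute that for each body.
The Moon: (7.34 × 10²²) / (3.84 × 10⁸)³ = 1.296 × 10⁻³
The Sun: (1.99 × 10³⁰) / (1.50 × 10¹¹)³ = 5.896 × 10⁻⁴
Ratio (larger/smaller) = 2.20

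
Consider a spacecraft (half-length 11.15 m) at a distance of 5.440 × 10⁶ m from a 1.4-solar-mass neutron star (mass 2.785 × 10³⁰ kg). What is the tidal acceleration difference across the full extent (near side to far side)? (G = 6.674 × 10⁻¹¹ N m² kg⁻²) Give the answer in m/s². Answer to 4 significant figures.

5.149 × 10¹ m/s²

a_tidal = 4GMr/d³
        = 4 × (6.674 × 10⁻¹¹) × (2.785 × 10³⁰) × (11.15) / (5.440 × 10⁶)³
        = 5.149 × 10¹ m/s²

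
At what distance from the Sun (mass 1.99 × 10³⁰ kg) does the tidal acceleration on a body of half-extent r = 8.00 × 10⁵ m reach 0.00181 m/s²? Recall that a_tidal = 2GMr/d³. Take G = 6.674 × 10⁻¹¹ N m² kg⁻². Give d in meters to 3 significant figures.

4.90 × 10⁹ m

2GMr/d³ = a_tidal  ⇒  d = (2GMr / a_tidal)^(1/3)
d = (2 × 6.674×10⁻¹¹ × (1.99 × 10³⁰) × (8.00 × 10⁵) / (0.00181))^(1/3)
  = 4.90 × 10⁹ m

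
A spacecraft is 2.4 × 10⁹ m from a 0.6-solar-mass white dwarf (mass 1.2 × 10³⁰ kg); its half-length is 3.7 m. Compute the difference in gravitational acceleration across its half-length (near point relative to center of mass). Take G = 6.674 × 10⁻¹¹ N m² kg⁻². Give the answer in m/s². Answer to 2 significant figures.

Differencing GM/(d−r)² and GM/d² to first order in r/d gives 2GMr/d³.
a_tidal = 2GMr/d³
        = 2 × (6.674 × 10⁻¹¹) × (1.2 × 10³⁰) × (3.7) / (2.4 × 10⁹)³
        = 4.3 × 10⁻⁸ m/s²

4.3 × 10⁻⁸ m/s²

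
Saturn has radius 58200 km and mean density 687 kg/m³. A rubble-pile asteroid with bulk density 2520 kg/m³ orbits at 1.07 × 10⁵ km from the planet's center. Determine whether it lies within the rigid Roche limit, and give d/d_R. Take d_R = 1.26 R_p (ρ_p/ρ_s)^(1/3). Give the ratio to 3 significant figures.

d_R = 1.26 × (58200 km) × (687/2520)^(1/3) = 47550 km
d/d_R = (1.07 × 10⁵) / (47550) = 2.25
Since d/d_R > 1, the body is outside the Roche limit.

outside; d/d_R ≈ 2.25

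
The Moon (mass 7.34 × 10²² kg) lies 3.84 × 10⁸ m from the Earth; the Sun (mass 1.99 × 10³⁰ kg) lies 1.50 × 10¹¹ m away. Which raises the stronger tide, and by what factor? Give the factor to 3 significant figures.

The tide-raising term goes as M/d³ (the gradient of a 1/d² field).
The Moon: (7.34 × 10²²) / (3.84 × 10⁸)³ = 1.296 × 10⁻³
The Sun: (1.99 × 10³⁰) / (1.50 × 10¹¹)³ = 5.896 × 10⁻⁴
Ratio (larger/smaller) = 2.20

The Moon, by a factor of ≈ 2.20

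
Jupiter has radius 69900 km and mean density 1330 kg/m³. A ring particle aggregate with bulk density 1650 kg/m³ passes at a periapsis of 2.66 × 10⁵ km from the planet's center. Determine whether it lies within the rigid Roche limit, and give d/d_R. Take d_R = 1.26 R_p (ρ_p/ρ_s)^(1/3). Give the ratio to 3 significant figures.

outside; d/d_R ≈ 3.25

d_R = 1.26 × (69900 km) × (1330/1650)^(1/3) = 81970 km
d/d_R = (2.66 × 10⁵) / (81970) = 3.25
Since d/d_R > 1, the body is outside the Roche limit.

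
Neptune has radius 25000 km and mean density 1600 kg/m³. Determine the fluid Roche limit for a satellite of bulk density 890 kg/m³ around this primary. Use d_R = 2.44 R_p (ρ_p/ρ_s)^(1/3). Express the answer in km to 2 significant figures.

74000 km

d_R = 2.44 × 25000 km × (1600/890)^(1/3)
    = 74000 km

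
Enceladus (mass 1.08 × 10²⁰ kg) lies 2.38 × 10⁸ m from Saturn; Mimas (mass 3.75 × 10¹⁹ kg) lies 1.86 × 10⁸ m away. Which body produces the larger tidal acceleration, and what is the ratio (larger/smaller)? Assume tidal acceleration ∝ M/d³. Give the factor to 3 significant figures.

Enceladus, by a factor of ≈ 1.37

Compare M/d³ for the two perturbers:
Enceladus: (1.08 × 10²⁰) / (2.38 × 10⁸)³ = 8.011 × 10⁻⁶
Mimas: (3.75 × 10¹⁹) / (1.86 × 10⁸)³ = 5.828 × 10⁻⁶
Ratio (larger/smaller) = 1.37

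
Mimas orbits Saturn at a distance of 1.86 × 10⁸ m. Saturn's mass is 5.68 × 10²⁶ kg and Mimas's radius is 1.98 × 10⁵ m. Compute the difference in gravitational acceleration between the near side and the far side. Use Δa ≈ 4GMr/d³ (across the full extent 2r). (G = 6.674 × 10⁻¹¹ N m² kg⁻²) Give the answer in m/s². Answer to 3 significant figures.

Near-to-far spans 2r, so the tidal difference is twice the near-to-center value: 4GMr/d³.
Δa = 4GMr/d³
   = 4 × (6.674 × 10⁻¹¹) × (5.68 × 10²⁶) × (1.98 × 10⁵) / (1.86 × 10⁸)³
   = 4.67 × 10⁻³ m/s²

4.67 × 10⁻³ m/s²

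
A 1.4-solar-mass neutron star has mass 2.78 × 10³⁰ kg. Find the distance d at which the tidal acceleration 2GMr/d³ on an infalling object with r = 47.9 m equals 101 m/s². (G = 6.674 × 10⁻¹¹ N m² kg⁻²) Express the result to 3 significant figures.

2GMr/d³ = a_tidal  ⇒  d = (2GMr / a_tidal)^(1/3)
d = (2 × 6.674×10⁻¹¹ × (2.78 × 10³⁰) × (47.9) / (101))^(1/3)
  = 5.60 × 10⁶ m

5.60 × 10⁶ m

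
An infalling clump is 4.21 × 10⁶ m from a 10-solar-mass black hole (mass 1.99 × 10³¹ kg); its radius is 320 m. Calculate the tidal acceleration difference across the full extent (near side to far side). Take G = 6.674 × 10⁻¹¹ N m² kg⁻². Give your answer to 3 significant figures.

Δa = 4GMr/d³
   = 4 × (6.674 × 10⁻¹¹) × (1.99 × 10³¹) × (320) / (4.21 × 10⁶)³
   = 2.28 × 10⁴ m/s²

2.28 × 10⁴ m/s²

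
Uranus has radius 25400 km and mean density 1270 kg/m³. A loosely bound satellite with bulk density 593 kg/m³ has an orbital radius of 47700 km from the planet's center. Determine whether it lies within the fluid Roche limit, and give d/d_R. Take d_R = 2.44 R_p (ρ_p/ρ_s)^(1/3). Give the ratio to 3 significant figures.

d_R = 2.44 × (25400 km) × (1270/593)^(1/3) = 79890 km
d/d_R = (47700) / (79890) = 0.597
Since d/d_R < 1, the body is inside the Roche limit.

inside; d/d_R ≈ 0.597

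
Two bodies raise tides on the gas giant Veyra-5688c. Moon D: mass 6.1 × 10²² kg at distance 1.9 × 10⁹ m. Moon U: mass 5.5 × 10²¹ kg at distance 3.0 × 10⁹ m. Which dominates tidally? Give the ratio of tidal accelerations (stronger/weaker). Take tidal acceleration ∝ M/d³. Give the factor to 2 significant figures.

Tidal stretch scales as M/d³; compute that for each body.
Moon D: (6.1 × 10²²) / (1.9 × 10⁹)³ = 8.893 × 10⁻⁶
Moon U: (5.5 × 10²¹) / (3.0 × 10⁹)³ = 2.037 × 10⁻⁷
Ratio (larger/smaller) = 44

Moon D, by a factor of ≈ 44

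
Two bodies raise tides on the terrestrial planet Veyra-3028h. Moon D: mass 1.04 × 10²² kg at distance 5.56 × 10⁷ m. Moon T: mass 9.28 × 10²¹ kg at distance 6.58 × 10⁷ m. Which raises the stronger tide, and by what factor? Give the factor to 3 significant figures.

The tide-raising term goes as M/d³ (the gradient of a 1/d² field).
Moon D: (1.04 × 10²²) / (5.56 × 10⁷)³ = 6.051 × 10⁻²
Moon T: (9.28 × 10²¹) / (6.58 × 10⁷)³ = 3.257 × 10⁻²
Ratio (larger/smaller) = 1.86

Moon D, by a factor of ≈ 1.86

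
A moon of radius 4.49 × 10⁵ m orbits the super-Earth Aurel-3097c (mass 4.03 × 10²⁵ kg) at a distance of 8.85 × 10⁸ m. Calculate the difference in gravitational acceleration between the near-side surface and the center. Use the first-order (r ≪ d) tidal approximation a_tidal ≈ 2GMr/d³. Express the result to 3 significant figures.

a_tidal = 2GMr/d³
        = 2 × (6.674 × 10⁻¹¹) × (4.03 × 10²⁵) × (4.49 × 10⁵) / (8.85 × 10⁸)³
        = 3.48 × 10⁻⁶ m/s²

3.48 × 10⁻⁶ m/s²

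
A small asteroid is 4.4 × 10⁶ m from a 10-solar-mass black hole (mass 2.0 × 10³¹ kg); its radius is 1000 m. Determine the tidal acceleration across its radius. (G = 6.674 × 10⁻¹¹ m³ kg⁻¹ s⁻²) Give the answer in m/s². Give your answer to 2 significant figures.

The tidal stretch is the gradient of GM/d² times the body's extent r, hence the 1/d³ dependence.
a_tidal = 2GMr/d³
        = 2 × (6.674 × 10⁻¹¹) × (2.0 × 10³¹) × (1000) / (4.4 × 10⁶)³
        = 3.1 × 10⁴ m/s²

3.1 × 10⁴ m/s²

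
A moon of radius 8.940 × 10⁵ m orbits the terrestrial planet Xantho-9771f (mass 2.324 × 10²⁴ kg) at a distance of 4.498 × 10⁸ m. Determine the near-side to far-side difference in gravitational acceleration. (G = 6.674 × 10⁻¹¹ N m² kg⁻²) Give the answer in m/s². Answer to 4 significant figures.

6.095 × 10⁻⁶ m/s²

Δg = 4GMr/d³
   = 4 × (6.674 × 10⁻¹¹) × (2.324 × 10²⁴) × (8.940 × 10⁵) / (4.498 × 10⁸)³
   = 6.095 × 10⁻⁶ m/s²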